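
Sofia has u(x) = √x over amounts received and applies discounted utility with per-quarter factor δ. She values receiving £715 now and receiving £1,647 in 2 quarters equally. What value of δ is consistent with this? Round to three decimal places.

δ ≈ 0.812

Equating discounted utilities: u(715) = δ^2·u(1647) ⇒ δ^2 = u(715)/u(1647).
Since u(x) = √x, δ^2 = √(715/1647) = 0.65888.
Hence δ = (0.65888)^(1/2) = 0.81171.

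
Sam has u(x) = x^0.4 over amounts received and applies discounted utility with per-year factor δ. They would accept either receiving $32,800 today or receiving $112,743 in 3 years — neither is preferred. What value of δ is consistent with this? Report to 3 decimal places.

The payoff in 3 years is discounted by δ^3, so u(32800) = δ^3·u(112743) and δ^3 = u(32800)/u(112743).
Since u(x) = x^0.4, δ^3 = (32800/112743)^0.4 = 0.29093^0.4 = 0.61026.
Taking the cube root: δ = 0.61026^(1/3) ≈ 0.848.

δ ≈ 0.848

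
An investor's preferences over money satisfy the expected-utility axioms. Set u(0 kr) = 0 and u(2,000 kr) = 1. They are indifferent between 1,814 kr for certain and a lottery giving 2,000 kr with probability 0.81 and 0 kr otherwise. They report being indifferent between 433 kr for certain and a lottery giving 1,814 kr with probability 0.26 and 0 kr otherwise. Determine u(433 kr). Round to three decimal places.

0.211

The first gamble pins u(1,814 kr): it must equal 0.81·1 + 0.19·0 = 0.81.
Then u(433 kr) = 0.26·u(1,814 kr) + 0.74·u(0 kr) = 0.26·0.81 + 0.74·0.00 = 0.2106.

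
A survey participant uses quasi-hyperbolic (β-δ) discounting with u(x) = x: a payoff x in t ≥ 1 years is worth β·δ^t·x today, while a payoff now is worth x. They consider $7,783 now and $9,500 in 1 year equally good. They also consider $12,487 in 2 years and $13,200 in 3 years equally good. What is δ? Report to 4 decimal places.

Both payoffs in the second observation are in the future, so β drops out: δ^2·12487 = δ^3·13200 ⇒ δ = 12487/13200 = 0.94598.

δ ≈ 0.9460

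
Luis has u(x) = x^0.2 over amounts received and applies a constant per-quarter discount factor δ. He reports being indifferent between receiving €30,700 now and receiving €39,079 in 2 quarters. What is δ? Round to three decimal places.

δ ≈ 0.976

The payoff in 2 quarters is discounted by δ^2, so u(30700) = δ^2·u(39079) and δ^2 = u(30700)/u(39079).
Since u(x) = x^0.2, δ^2 = (30700/39079)^0.2 = 0.78559^0.2 = 0.95288.
Taking the square root: δ = 0.95288^(1/2) ≈ 0.976.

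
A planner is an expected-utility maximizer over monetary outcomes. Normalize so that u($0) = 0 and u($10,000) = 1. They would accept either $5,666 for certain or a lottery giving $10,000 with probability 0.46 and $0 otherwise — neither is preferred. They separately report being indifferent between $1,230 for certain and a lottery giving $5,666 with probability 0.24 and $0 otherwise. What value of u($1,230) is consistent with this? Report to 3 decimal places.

First, u($5,666) = 0.46·u($10,000) + 0.54·u($0) = 0.46.
The second indifference gives u($1,230) = 0.24·u($5,666) + 0.76·u($0) = 0.24·0.46 + 0.76·0.00 = 0.1104.

0.110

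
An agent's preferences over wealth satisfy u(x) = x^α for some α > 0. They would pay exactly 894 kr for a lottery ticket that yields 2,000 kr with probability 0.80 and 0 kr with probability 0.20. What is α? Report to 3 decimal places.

α ≈ 0.277

Since u(0) = 0, the lottery's EU is 0.80·2000^α.
Indifference: 894^α = 0.80·2000^α, so (894/2000)^α = 0.80.
α = ln(0.80) / ln(894/2000) = -0.223144/-0.805197 ≈ 0.277.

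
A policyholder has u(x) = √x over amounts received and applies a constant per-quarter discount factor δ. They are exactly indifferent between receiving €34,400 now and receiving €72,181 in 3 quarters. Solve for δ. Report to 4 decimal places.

The payoff in 3 quarters is discounted by δ^3, so u(34400) = δ^3·u(72181) and δ^3 = u(34400)/u(72181).
Since u(x) = √x, δ^3 = √(34400/72181) = 0.69035.
Hence δ = (0.69035)^(1/3) = 0.883804.

δ ≈ 0.8838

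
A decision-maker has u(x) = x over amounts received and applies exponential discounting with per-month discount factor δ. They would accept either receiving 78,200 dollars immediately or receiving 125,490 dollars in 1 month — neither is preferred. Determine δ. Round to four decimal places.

δ ≈ 0.6232

Equating discounted utilities: u(78200) = δ·u(125490) ⇒ δ = u(78200)/u(125490).
With u(x) = x: δ = 78200/125490 = 0.62316.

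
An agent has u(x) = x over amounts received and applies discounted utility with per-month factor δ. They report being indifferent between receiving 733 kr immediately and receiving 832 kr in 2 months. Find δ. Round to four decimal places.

Indifference means u(733) = δ^2 · u(832), so δ^2 = u(733)/u(832).
With u(x) = x: δ^2 = 733/832 = 0.88101.
Hence δ = (0.88101)^(1/2) = 0.938621.

δ ≈ 0.9386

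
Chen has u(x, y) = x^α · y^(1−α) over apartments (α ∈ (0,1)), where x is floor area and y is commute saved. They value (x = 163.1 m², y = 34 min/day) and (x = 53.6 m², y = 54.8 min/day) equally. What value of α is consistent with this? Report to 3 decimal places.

The Cobb–Douglas utilities coincide, so 163.1^α·34^(1−α) = 53.6^α·54.8^(1−α).
Rearrange to (163.1/53.6)^α = (54.8/34)^(1−α) and take logs: α·1.112814 = (1−α)·0.477330.
So α/(1−α) = (0.477330)/(1.112814) = 0.428940, and α = 0.428940/1.428940 ≈ 0.300.

α ≈ 0.300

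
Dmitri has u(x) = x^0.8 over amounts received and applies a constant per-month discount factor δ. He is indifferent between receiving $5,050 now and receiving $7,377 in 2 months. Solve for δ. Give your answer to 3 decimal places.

δ ≈ 0.859

Equating discounted utilities: u(5050) = δ^2·u(7377) ⇒ δ^2 = u(5050)/u(7377).
Since u(x) = x^0.8, δ^2 = (5050/7377)^0.8 = 0.68456^0.8 = 0.73846.
Hence δ = (0.73846)^(1/2) = 0.85934.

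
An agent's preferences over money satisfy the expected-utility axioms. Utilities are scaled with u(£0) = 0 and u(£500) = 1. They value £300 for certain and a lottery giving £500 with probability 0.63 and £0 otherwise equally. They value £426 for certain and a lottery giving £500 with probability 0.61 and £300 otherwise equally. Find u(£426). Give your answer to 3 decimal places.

0.856

First, u(£300) = 0.63·u(£500) + 0.37·u(£0) = 0.63.
Then u(£426) = 0.61·u(£500) + 0.39·u(£300) = 0.61·1.00 + 0.39·0.63 = 0.8557.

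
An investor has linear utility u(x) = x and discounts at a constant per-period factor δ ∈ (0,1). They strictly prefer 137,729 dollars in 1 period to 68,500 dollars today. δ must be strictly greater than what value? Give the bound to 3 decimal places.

δ > 0.497

Comparing present values: 68500 < δ·137729.
Dividing through by 137729 gives δ > 0.49735.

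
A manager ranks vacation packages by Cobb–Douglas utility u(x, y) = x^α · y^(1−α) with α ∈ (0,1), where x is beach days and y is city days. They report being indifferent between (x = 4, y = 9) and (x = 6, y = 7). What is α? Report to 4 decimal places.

α ≈ 0.3826

Set the two utilities equal: 4^α·9^(1−α) = 6^α·7^(1−α).
Taking logs: α·ln 4 + (1−α)·ln 9 = α·ln 6 + (1−α)·ln 7, i.e. α·-0.4054651 = (1−α)·-0.2513144.
Thus α·(-0.6567795) = -0.2513144, so α = -0.2513144/-0.6567795 ≈ 0.3826.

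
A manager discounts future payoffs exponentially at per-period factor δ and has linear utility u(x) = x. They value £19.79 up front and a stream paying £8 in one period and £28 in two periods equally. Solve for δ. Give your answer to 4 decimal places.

δ ≈ 0.7099

The stream is worth 8δ + 28δ² today, so 8δ + 28δ² = 19.79.
Rearranged: 28δ² + 8δ − 19.79 = 0.
The positive root is δ = [−8 + √(8² + 4·28·19.79)] / (2·28) = (−8 + 47.754)/56 ≈ 0.7099.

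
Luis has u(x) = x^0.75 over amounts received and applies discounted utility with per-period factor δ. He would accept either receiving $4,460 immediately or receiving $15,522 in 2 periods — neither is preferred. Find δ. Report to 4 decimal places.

Indifference means u(4460) = δ^2 · u(15522), so δ^2 = u(4460)/u(15522).
With u(x) = x^0.75: δ^2 = 4460^0.75/15522^0.75 = (4460/15522)^0.75 = 0.39246.
So δ = 0.39246^(1/2) ≈ 0.6265.

δ ≈ 0.6265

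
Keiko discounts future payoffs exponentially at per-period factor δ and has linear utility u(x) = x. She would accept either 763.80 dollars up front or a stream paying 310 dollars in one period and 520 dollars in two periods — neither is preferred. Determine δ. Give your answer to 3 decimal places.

δ ≈ 0.950

Equating present values: 763.80 = 310δ + 520δ².
That is, 520δ² + 310δ − 763.80 = 0, a quadratic in δ.
By the quadratic formula (taking the positive root), δ = (−310 + √1684804.00) / 1040 ≈ 0.950.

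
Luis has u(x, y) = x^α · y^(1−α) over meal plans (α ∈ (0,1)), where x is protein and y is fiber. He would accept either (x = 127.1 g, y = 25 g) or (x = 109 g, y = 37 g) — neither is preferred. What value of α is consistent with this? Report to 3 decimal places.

Set the two utilities equal: 127.1^α·25^(1−α) = 109^α·37^(1−α).
Rearrange to (127.1/109)^α = (37/25)^(1−α) and take logs: α·0.153626 = (1−α)·0.392042.
So α/(1−α) = (0.392042)/(0.153626) = 2.551925, and α = 2.551925/3.551925 ≈ 0.718.

α ≈ 0.718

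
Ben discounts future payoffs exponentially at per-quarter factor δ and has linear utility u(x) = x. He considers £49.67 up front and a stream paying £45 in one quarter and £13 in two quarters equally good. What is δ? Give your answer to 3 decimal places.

Equating present values: 49.67 = 45δ + 13δ².
So 13δ² + 45δ − 49.67 = 0.
By the quadratic formula (taking the positive root), δ = (−45 + √4607.84) / 26 ≈ 0.880.

δ ≈ 0.880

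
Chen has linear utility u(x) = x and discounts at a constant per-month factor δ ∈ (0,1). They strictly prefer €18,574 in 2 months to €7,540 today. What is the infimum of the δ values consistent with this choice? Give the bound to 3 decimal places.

δ > 0.637

Comparing present values: 7540 < δ^2·18574.
Hence δ^2 > 7540/18574 = 0.40594, and x ↦ x^(1/2) is increasing on (0,∞).
δ > 0.40594^(1/2) = 0.637.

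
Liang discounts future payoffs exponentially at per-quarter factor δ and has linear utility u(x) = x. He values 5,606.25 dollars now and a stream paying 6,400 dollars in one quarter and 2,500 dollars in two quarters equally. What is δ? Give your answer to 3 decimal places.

Equating present values: 5606.25 = 6400δ + 2500δ².
So 2500δ² + 6400δ − 5606.25 = 0.
The positive root is δ = [−6400 + √(6400² + 4·2500·5606.25)] / (2·2500) = (−6400 + 9850.000)/5000 ≈ 0.690.

δ ≈ 0.690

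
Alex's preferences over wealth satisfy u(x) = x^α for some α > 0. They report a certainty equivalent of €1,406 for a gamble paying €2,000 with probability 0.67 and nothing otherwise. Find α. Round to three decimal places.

EU(lottery) = 0.67·2000^α + 0.33·0 = 0.67·2000^α.
Indifference: 1406^α = 0.67·2000^α, so (1406/2000)^α = 0.67.
Taking logs: α·ln(1406/2000) = ln(0.67), so α = -0.400478 / -0.352398 ≈ 1.136.

α ≈ 1.136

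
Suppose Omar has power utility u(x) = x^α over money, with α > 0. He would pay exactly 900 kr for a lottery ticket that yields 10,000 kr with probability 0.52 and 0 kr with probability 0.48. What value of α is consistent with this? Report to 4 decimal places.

Since u(0) = 0, the lottery's EU is 0.52·10000^α.
Equating: 900^α = 0.52·10000^α, i.e. 0.0900^α = 0.52.
Taking logs: α·ln(900/10000) = ln(0.52), so α = -0.6539265 / -2.4079456 ≈ 0.2716.

α ≈ 0.2716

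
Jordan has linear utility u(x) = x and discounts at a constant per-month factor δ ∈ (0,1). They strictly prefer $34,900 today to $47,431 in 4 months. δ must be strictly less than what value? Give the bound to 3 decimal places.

Comparing present values: 34900 > δ^4·47431.
So δ^4 < 34900/47431 = 0.73581; taking the 4th root of both positive sides preserves the inequality.
δ < 0.73581^(1/4) = 0.926.

δ < 0.926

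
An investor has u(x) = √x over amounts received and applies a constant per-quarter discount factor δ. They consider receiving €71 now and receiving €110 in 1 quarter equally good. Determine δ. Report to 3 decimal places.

Equating discounted utilities: u(71) = δ·u(110) ⇒ δ = u(71)/u(110).
Since u(x) = √x, δ = √(71/110) = 0.80340.

δ ≈ 0.803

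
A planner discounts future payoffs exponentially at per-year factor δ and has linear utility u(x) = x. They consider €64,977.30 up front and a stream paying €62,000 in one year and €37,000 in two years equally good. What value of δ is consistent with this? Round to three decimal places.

δ ≈ 0.730

Present value of the stream is 62000·δ + 37000·δ². Indifference gives 62000δ + 37000δ² = 64977.30.
So 37000δ² + 62000δ − 64977.30 = 0.
By the quadratic formula (taking the positive root), δ = (−62000 + √13460640400.00) / 74000 ≈ 0.730.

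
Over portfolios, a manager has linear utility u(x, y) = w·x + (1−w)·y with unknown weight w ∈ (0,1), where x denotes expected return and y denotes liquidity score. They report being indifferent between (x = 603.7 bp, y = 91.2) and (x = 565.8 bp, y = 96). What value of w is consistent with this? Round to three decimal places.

w = 0.112

Equating utilities: w·603.7 + (1−w)·91.2 = w·565.8 + (1−w)·96.
Rearranging, 37.9·w − 4.8·(1−w) = 0.
So w/(1−w) = 4.8/37.9 = 0.1266, giving w = 4.8/(37.9+4.8) = 0.112.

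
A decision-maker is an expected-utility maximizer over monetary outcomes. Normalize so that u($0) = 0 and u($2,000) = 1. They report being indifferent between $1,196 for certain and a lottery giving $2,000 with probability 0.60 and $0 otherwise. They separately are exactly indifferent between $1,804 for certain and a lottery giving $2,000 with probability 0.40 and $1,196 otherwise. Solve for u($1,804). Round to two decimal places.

0.76

First, u($1,196) = 0.60·u($2,000) + 0.40·u($0) = 0.60.
Then u($1,804) = 0.40·u($2,000) + 0.60·u($1,196) = 0.40·1.00 + 0.60·0.60 = 0.7600.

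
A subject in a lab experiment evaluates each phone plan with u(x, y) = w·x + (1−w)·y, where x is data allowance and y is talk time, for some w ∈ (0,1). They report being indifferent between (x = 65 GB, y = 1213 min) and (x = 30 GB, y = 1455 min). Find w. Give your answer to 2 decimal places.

u(65,1213) = u(30,1455) means w·65 + (1−w)·1213 = w·30 + (1−w)·1455.
Rearranging, 35·w − 242·(1−w) = 0.
The marginal rate of substitution is 242/35, so w = 242/(35+242) = 0.87.

w = 0.87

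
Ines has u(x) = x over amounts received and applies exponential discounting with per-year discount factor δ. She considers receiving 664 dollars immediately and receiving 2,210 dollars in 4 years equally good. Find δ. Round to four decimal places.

δ ≈ 0.7404

The payoff in 4 years is discounted by δ^4, so u(664) = δ^4·u(2210) and δ^4 = u(664)/u(2210).
With u(x) = x: δ^4 = 664/2210 = 0.30045.
So δ = 0.30045^(1/4) ≈ 0.7404.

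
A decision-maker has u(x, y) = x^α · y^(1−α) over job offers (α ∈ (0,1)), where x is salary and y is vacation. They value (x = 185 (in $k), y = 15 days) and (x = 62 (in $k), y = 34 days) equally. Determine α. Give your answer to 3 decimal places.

Set the two utilities equal: 185^α·15^(1−α) = 62^α·34^(1−α).
(185/62)^α = (34/15)^(1−α); take logs: α·ln(185/62) = (1−α)·ln(34/15), i.e. α·1.093221 = (1−α)·0.818310.
Thus α·(1.911531) = 0.818310, so α = 0.818310/1.911531 ≈ 0.428.

α ≈ 0.428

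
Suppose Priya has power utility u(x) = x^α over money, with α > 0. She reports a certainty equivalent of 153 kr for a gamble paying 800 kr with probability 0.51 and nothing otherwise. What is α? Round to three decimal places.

α ≈ 0.407

Since u(0) = 0, the lottery's EU is 0.51·800^α.
Equating: 153^α = 0.51·800^α, i.e. 0.1913^α = 0.51.
Take logs: α = ln 0.51 / ln(153/800) ≈ 0.40706.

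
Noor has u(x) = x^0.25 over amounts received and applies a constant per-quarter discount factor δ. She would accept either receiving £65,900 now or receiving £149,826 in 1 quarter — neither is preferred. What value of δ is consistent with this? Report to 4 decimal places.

δ ≈ 0.8144

Indifference means u(65900) = δ · u(149826), so δ = u(65900)/u(149826).
With u(x) = x^0.25: δ = 65900^0.25/149826^0.25 = (65900/149826)^0.25 = 0.81438.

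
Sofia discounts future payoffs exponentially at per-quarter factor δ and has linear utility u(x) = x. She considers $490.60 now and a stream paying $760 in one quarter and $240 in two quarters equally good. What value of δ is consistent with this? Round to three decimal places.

Present value of the stream is 760·δ + 240·δ². Indifference gives 760δ + 240δ² = 490.60.
Rearranged: 240δ² + 760δ − 490.60 = 0.
By the quadratic formula (taking the positive root), δ = (−760 + √1048576.00) / 480 ≈ 0.550.

δ ≈ 0.550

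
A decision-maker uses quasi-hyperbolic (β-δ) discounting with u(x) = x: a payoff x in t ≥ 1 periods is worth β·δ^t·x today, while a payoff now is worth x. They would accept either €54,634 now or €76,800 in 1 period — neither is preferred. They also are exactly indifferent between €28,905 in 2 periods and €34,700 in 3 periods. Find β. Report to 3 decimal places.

β ≈ 0.854

From the later pair, β·δ^2·28905 = β·δ^3·34700; dividing through, δ = 28905/34700 = 0.83300.
Substituting δ into 54634 = β·δ·76800: β = 54634/(63974.179) ≈ 0.854.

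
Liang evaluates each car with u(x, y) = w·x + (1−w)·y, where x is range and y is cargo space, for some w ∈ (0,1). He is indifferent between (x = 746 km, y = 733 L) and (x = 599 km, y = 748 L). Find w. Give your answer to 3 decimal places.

w = 0.093

Equating utilities: w·746 + (1−w)·733 = w·599 + (1−w)·748.
Collecting terms: w·147 = (1−w)·15.
Hence w = 15/(147+15) = 15/162 = 0.093.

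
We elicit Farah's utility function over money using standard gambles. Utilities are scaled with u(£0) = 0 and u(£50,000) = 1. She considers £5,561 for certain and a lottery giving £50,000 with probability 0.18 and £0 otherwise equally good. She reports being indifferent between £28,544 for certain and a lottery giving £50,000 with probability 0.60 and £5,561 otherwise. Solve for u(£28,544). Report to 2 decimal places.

0.67

From the first indifference, u(£5,561) = 0.18·u(£50,000) + 0.82·u(£0) = 0.18·1 + 0.82·0 = 0.18.
Then u(£28,544) = 0.60·u(£50,000) + 0.40·u(£5,561) = 0.60·1.00 + 0.40·0.18 = 0.6720.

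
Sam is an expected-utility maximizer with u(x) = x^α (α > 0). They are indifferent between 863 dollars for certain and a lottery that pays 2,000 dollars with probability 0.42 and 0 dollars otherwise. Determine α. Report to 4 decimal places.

Since u(0) = 0, the lottery's EU is 0.42·2000^α.
Indifference: 863^α = 0.42·2000^α, so (863/2000)^α = 0.42.
α = ln(0.42) / ln(863/2000) = -0.8675006/-0.8404878 ≈ 1.0321.

α ≈ 1.0321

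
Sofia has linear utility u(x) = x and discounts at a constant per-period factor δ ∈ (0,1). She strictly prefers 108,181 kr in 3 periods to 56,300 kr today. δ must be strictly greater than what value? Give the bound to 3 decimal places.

Comparing present values: 56300 < δ^3·108181.
So δ^3 > 56300/108181 = 0.52042; taking the cube root of both positive sides preserves the inequality.
δ > 0.52042^(1/3) = 0.804.

δ > 0.804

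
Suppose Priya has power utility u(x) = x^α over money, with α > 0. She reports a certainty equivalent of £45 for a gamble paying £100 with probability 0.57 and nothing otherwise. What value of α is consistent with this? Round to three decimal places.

The lottery's expected utility is 0.57·u(100) + 0.43·u(0) = 0.57·100^α (since u(0) = 0 for α > 0).
Indifference: 45^α = 0.57·100^α, so (45/100)^α = 0.57.
Take logs: α = ln 0.57 / ln(45/100) ≈ 0.70396.

α ≈ 0.704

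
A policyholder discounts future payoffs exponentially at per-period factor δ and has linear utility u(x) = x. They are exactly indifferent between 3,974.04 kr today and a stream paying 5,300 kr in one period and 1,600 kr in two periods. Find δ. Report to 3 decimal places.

δ ≈ 0.630

Equating present values: 3974.04 = 5300δ + 1600δ².
So 1600δ² + 5300δ − 3974.04 = 0.
δ = (−5300 + √(5300² + 4·1600·3974.04)) / (2·1600) = (−5300 + √53523856.00) / 3200 ≈ 0.630.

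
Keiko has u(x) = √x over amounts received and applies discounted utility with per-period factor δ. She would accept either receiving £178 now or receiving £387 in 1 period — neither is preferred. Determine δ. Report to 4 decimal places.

δ ≈ 0.6782

Equating discounted utilities: u(178) = δ·u(387) ⇒ δ = u(178)/u(387).
With u(x) = √x: δ = √178/√387 = √(178/387) = 0.67819.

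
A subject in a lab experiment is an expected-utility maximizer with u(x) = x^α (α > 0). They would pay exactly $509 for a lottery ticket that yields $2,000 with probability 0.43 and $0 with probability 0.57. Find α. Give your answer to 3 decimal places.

The lottery's expected utility is 0.43·u(2000) + 0.57·u(0) = 0.43·2000^α (since u(0) = 0 for α > 0).
Setting u(509) equal to that: 509^α = 0.43·2000^α ⇒ (509/2000)^α = 0.43.
Taking logs: α·ln(509/2000) = ln(0.43), so α = -0.843970 / -1.368454 ≈ 0.617.

α ≈ 0.617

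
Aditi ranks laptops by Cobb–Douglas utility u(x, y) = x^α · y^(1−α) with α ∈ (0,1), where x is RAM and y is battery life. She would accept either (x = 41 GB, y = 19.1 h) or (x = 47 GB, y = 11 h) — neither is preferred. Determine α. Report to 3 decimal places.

α ≈ 0.802

Set the two utilities equal: 41^α·19.1^(1−α) = 47^α·11^(1−α).
Rearrange to (41/47)^α = (11/19.1)^(1−α) and take logs: α·-0.136576 = (1−α)·-0.551793.
Thus α·(-0.688369) = -0.551793, so α = -0.551793/-0.688369 ≈ 0.802.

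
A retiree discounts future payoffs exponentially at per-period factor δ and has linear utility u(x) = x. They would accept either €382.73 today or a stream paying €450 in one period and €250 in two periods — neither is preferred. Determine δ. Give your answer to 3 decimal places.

The stream is worth 450δ + 250δ² today, so 450δ + 250δ² = 382.73.
That is, 250δ² + 450δ − 382.73 = 0, a quadratic in δ.
δ = (−450 + √(450² + 4·250·382.73)) / (2·250) = (−450 + √585230.00) / 500 ≈ 0.630.

δ ≈ 0.630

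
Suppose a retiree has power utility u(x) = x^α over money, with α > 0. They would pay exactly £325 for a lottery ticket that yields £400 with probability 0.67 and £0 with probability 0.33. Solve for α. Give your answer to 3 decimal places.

EU(lottery) = 0.67·400^α + 0.33·0 = 0.67·400^α.
Setting u(325) equal to that: 325^α = 0.67·400^α ⇒ (325/400)^α = 0.67.
α = ln(0.67) / ln(325/400) = -0.400478/-0.207639 ≈ 1.929.

α ≈ 1.929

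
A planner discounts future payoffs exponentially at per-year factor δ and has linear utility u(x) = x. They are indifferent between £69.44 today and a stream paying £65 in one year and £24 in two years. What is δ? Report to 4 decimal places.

δ ≈ 0.8200

Equating present values: 69.44 = 65δ + 24δ².
So 24δ² + 65δ − 69.44 = 0.
The positive root is δ = [−65 + √(65² + 4·24·69.44)] / (2·24) = (−65 + 104.361)/48 ≈ 0.8200.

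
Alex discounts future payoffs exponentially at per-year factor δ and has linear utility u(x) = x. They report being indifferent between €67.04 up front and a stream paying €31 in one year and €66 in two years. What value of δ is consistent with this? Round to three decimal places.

Present value of the stream is 31·δ + 66·δ². Indifference gives 31δ + 66δ² = 67.04.
Rearranged: 66δ² + 31δ − 67.04 = 0.
δ = (−31 + √(31² + 4·66·67.04)) / (2·66) = (−31 + √18659.56) / 132 ≈ 0.800.

δ ≈ 0.800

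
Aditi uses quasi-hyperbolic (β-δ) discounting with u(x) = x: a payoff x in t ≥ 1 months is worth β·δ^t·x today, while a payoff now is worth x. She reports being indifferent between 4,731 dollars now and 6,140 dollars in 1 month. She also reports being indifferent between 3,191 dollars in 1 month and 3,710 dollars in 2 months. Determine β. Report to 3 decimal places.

β ≈ 0.896

The second indifference involves only future payoffs, so β cancels: β·δ^1·3191 = β·δ^2·3710, giving δ = 3191/3710 = 0.86011.
The first indifference: 4731 = β·δ·6140, so β = 4731/(δ·6140) = 4731/(0.86011·6140) ≈ 0.896.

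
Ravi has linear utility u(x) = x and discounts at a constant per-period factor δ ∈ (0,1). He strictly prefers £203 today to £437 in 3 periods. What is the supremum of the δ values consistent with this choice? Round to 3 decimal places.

δ < 0.774

Comparing present values: 203 > δ^3·437.
Hence δ^3 < 203/437 = 0.46453, and x ↦ x^(1/3) is increasing on (0,∞).
δ < 0.46453^(1/3) = 0.774.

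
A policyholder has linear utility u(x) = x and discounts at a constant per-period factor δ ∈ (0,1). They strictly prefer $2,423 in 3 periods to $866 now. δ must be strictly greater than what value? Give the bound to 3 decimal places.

Comparing present values: 866 < δ^3·2423.
Hence δ^3 > 866/2423 = 0.35741, and x ↦ x^(1/3) is increasing on (0,∞).
δ > 0.35741^(1/3) = 0.710.

δ > 0.710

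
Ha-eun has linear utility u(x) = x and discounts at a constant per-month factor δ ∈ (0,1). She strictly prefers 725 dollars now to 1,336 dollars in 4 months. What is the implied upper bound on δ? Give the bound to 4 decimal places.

Under u(x) = x this choice says 725 > δ^4·1336.
Hence δ^4 < 725/1336 = 0.54266, and x ↦ x^(1/4) is increasing on (0,∞).
δ < (725/1336)^(1/4) ≈ 0.8583.

δ < 0.8583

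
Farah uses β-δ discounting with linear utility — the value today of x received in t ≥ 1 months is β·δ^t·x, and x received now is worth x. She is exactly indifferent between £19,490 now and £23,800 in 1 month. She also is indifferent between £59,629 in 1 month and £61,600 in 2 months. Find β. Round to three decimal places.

The second indifference involves only future payoffs, so β cancels: β·δ^1·59629 = β·δ^2·61600, giving δ = 59629/61600 = 0.96800.
Substituting δ into 19490 = β·δ·23800: β = 19490/(23038.477) ≈ 0.846.

β ≈ 0.846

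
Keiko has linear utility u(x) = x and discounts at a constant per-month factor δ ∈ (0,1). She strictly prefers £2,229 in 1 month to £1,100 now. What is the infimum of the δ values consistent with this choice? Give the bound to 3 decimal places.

The preference means 1100 < δ·2229.
Dividing through by 2229 gives δ > 0.49349.

δ > 0.493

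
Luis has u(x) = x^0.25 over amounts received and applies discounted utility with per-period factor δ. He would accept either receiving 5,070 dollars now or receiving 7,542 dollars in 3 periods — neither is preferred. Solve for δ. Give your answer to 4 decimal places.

δ ≈ 0.9674

Indifference means u(5070) = δ^3 · u(7542), so δ^3 = u(5070)/u(7542).
Since u(x) = x^0.25, δ^3 = (5070/7542)^0.25 = 0.67224^0.25 = 0.90548.
Hence δ = (0.90548)^(1/3) = 0.967446.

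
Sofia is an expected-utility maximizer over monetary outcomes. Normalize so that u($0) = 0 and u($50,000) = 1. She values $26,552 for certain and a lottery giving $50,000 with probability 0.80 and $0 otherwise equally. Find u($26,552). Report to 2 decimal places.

u($26,552) equals the lottery's expected utility: 0.80·1 + 0.20·0 = 0.80.

0.80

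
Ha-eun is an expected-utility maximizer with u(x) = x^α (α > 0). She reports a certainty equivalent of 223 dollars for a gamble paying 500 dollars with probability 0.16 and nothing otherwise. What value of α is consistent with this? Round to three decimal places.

Since u(0) = 0, the lottery's EU is 0.16·500^α.
Setting u(223) equal to that: 223^α = 0.16·500^α ⇒ (223/500)^α = 0.16.
Taking logs: α·ln(223/500) = ln(0.16), so α = -1.832581 / -0.807436 ≈ 2.270.

α ≈ 2.270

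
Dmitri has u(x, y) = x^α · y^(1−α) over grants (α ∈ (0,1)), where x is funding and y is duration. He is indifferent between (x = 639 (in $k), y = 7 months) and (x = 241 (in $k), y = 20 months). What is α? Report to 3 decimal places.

The Cobb–Douglas utilities coincide, so 639^α·7^(1−α) = 241^α·20^(1−α).
(639/241)^α = (20/7)^(1−α); take logs: α·ln(639/241) = (1−α)·ln(20/7), i.e. α·0.975108 = (1−α)·1.049822.
Thus α·(2.024930) = 1.049822, so α = 1.049822/2.024930 ≈ 0.518.

α ≈ 0.518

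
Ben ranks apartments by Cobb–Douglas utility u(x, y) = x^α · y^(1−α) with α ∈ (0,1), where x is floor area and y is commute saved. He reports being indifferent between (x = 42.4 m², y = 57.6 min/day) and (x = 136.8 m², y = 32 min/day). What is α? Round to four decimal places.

Set the two utilities equal: 42.4^α·57.6^(1−α) = 136.8^α·32^(1−α).
Taking logs: α·ln 42.4 + (1−α)·ln 57.6 = α·ln 136.8 + (1−α)·ln 32, i.e. α·-1.1713716 = (1−α)·-0.5877867.
With A = -1.1713716 and B = -0.5877867: α·A = (1−α)·B, so α = B/(A+B) = -0.5877867/-1.7591583 ≈ 0.3341.

α ≈ 0.3341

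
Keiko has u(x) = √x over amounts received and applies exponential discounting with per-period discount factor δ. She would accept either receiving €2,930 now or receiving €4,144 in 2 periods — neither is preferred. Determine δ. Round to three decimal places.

The payoff in 2 periods is discounted by δ^2, so u(2930) = δ^2·u(4144) and δ^2 = u(2930)/u(4144).
With u(x) = √x: δ^2 = √2930/√4144 = √(2930/4144) = 0.84086.
Taking the square root: δ = 0.84086^(1/2) ≈ 0.917.

δ ≈ 0.917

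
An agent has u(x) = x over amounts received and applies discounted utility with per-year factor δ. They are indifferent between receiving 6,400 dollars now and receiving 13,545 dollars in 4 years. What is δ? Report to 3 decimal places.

δ ≈ 0.829

Equating discounted utilities: u(6400) = δ^4·u(13545) ⇒ δ^4 = u(6400)/u(13545).
With u(x) = x: δ^4 = 6400/13545 = 0.47250.
So δ = 0.47250^(1/4) ≈ 0.829.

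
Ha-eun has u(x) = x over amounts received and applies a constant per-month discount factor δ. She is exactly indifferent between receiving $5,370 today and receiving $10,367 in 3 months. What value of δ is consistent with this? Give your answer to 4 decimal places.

δ ≈ 0.8031

The payoff in 3 months is discounted by δ^3, so u(5370) = δ^3·u(10367) and δ^3 = u(5370)/u(10367).
With u(x) = x: δ^3 = 5370/10367 = 0.51799.
Taking the cube root: δ = 0.51799^(1/3) ≈ 0.8031.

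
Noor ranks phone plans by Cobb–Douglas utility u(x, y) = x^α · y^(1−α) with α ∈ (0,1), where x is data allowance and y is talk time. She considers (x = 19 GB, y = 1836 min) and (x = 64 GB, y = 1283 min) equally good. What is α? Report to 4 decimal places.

α ≈ 0.2279

Indifference: 19^α · 1836^(1−α) = 64^α · 1283^(1−α).
(19/64)^α = (1283/1836)^(1−α); take logs: α·ln(19/64) = (1−α)·ln(1283/1836), i.e. α·-1.2144441 = (1−α)·-0.3583882.
So α/(1−α) = (-0.3583882)/(-1.2144441) = 0.2951047, and α = 0.2951047/1.2951047 ≈ 0.2279.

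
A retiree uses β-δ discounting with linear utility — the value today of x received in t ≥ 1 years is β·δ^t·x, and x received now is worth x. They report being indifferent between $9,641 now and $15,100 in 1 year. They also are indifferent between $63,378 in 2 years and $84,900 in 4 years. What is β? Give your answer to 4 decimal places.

β ≈ 0.7390

Both payoffs in the second observation are in the future, so β drops out: δ^2·63378 = δ^4·84900 ⇒ δ^2 = 63378/84900 = 0.74650, so δ = 0.86400.
Now use the now-vs-future pair: 9641 = β·δ·15100 gives β = 9641/(0.86400·15100) ≈ 0.7390.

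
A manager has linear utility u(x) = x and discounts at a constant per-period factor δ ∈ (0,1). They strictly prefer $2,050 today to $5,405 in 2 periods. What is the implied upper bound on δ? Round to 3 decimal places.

δ < 0.616

Comparing present values: 2050 > δ^2·5405.
Dividing by 5405: δ^2 < 0.37928. Both sides are positive, so the square root keeps the direction.
δ < 0.37928^(1/2) = 0.616.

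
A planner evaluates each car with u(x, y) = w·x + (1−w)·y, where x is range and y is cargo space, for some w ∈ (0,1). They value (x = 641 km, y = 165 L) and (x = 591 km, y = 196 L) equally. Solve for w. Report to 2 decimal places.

Equating utilities: w·641 + (1−w)·165 = w·591 + (1−w)·196.
Collecting terms: w·50 = (1−w)·31.
So w/(1−w) = 31/50 = 0.6200, giving w = 31/(50+31) = 0.38.

w = 0.38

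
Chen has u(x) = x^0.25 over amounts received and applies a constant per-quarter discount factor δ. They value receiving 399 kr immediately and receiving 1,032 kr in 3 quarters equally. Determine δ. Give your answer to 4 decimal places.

δ ≈ 0.9239

Equating discounted utilities: u(399) = δ^3·u(1032) ⇒ δ^3 = u(399)/u(1032).
Since u(x) = x^0.25, δ^3 = (399/1032)^0.25 = 0.38663^0.25 = 0.78854.
So δ = 0.78854^(1/3) ≈ 0.9239.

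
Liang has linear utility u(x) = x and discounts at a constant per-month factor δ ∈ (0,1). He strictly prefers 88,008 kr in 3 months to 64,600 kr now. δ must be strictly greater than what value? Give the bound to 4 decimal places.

δ > 0.9021

Comparing present values: 64600 < δ^3·88008.
Hence δ^3 > 64600/88008 = 0.73402, and x ↦ x^(1/3) is increasing on (0,∞).
δ > (64600/88008)^(1/3) ≈ 0.9021.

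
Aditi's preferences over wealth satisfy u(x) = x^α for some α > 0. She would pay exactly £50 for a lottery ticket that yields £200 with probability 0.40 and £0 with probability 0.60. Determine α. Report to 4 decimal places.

α ≈ 0.6610

The lottery's expected utility is 0.40·u(200) + 0.60·u(0) = 0.40·200^α (since u(0) = 0 for α > 0).
Setting u(50) equal to that: 50^α = 0.40·200^α ⇒ (50/200)^α = 0.40.
Take logs: α = ln 0.40 / ln(50/200) ≈ 0.660964.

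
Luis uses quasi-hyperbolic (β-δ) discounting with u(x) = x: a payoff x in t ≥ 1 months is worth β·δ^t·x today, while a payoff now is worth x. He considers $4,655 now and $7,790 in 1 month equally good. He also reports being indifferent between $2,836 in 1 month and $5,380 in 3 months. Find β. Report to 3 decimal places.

Both payoffs in the second observation are in the future, so β drops out: δ^1·2836 = δ^3·5380 ⇒ δ^2 = 2836/5380 = 0.52714, so δ = 0.72604.
Substituting δ into 4655 = β·δ·7790: β = 4655/(5655.870) ≈ 0.823.

β ≈ 0.823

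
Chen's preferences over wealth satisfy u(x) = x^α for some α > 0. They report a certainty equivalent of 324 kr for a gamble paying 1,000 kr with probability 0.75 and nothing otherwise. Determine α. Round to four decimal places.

EU(lottery) = 0.75·1000^α + 0.25·0 = 0.75·1000^α.
Indifference: 324^α = 0.75·1000^α, so (324/1000)^α = 0.75.
Taking logs: α·ln(324/1000) = ln(0.75), so α = -0.2876821 / -1.1270118 ≈ 0.2553.

α ≈ 0.2553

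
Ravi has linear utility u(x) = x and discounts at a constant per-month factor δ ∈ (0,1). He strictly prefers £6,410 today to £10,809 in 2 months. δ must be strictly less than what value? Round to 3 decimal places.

Under u(x) = x this choice says 6410 > δ^2·10809.
Dividing by 10809: δ^2 < 0.59302. Both sides are positive, so the square root keeps the direction.
δ < (6410/10809)^(1/2) ≈ 0.770.

δ < 0.770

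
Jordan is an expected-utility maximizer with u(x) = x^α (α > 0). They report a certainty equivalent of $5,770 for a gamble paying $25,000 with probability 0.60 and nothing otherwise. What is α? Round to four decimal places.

EU(lottery) = 0.60·25000^α + 0.40·0 = 0.60·25000^α.
Setting u(5770) equal to that: 5770^α = 0.60·25000^α ⇒ (5770/25000)^α = 0.60.
Taking logs: α·ln(5770/25000) = ln(0.60), so α = -0.5108256 / -1.4662037 ≈ 0.3484.

α ≈ 0.3484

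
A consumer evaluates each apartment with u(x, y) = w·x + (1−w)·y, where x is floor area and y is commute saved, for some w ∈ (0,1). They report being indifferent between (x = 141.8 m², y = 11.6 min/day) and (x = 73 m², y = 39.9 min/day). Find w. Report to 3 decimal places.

w = 0.291

u(141.8,11.6) = u(73,39.9) means w·141.8 + (1−w)·11.6 = w·73 + (1−w)·39.9.
Rearranging, 68.8·w − 28.3·(1−w) = 0.
The marginal rate of substitution is 28.3/68.8, so w = 28.3/(68.8+28.3) = 0.291.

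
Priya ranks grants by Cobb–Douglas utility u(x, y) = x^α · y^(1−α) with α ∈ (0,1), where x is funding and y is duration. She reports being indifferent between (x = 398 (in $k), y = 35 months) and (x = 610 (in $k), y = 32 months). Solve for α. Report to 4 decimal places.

Indifference: 398^α · 35^(1−α) = 610^α · 32^(1−α).
Rearrange to (398/610)^α = (32/35)^(1−α) and take logs: α·-0.4270070 = (1−α)·-0.0896122.
So α/(1−α) = (-0.0896122)/(-0.4270070) = 0.2098612, and α = 0.2098612/1.2098612 ≈ 0.1735.

α ≈ 0.1735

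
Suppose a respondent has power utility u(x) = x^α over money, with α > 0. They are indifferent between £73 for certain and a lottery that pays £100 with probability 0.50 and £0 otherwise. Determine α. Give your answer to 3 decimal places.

α ≈ 2.202

EU(lottery) = 0.50·100^α + 0.50·0 = 0.50·100^α.
Indifference: 73^α = 0.50·100^α, so (73/100)^α = 0.50.
Take logs: α = ln 0.50 / ln(73/100) ≈ 2.20249.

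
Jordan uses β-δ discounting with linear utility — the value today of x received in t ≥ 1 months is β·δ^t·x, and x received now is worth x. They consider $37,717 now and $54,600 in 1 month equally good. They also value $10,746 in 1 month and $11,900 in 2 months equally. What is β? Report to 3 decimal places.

The second indifference involves only future payoffs, so β cancels: β·δ^1·10746 = β·δ^2·11900, giving δ = 10746/11900 = 0.90303.
Now use the now-vs-future pair: 37717 = β·δ·54600 gives β = 37717/(0.90303·54600) ≈ 0.765.

β ≈ 0.765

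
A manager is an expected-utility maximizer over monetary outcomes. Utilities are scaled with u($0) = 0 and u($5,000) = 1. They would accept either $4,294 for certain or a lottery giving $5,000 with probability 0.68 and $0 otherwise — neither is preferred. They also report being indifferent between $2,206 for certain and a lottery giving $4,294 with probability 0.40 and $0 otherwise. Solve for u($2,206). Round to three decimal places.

First, u($4,294) = 0.68·u($5,000) + 0.32·u($0) = 0.68.
Chaining: u($2,206) = 0.40·0.68 + 0.60·0.00 = 0.2720.

0.272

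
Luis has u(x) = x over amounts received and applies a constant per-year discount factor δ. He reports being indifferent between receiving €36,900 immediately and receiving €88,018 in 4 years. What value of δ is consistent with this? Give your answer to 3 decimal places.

Indifference means u(36900) = δ^4 · u(88018), so δ^4 = u(36900)/u(88018).
With u(x) = x: δ^4 = 36900/88018 = 0.41923.
So δ = 0.41923^(1/4) ≈ 0.805.

δ ≈ 0.805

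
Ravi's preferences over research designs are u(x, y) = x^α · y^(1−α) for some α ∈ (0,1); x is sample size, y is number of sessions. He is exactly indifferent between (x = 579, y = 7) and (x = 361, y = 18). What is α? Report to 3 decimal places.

α ≈ 0.667

Set the two utilities equal: 579^α·7^(1−α) = 361^α·18^(1−α).
Taking logs: α·ln 579 + (1−α)·ln 7 = α·ln 361 + (1−α)·ln 18, i.e. α·0.472425 = (1−α)·0.944462.
So α/(1−α) = (0.944462)/(0.472425) = 1.999179, and α = 1.999179/2.999179 ≈ 0.667.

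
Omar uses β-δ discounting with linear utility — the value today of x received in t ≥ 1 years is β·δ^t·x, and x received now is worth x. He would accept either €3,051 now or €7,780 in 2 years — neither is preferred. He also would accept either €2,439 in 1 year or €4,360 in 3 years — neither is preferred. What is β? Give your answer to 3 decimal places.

β ≈ 0.701

The second indifference involves only future payoffs, so β cancels: β·δ^1·2439 = β·δ^3·4360, giving δ^2 = 2439/4360 = 0.55940, so δ = 0.74793.
Substituting δ into 3051 = β·δ^2·7780: β = 3051/(4352.161) ≈ 0.701.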